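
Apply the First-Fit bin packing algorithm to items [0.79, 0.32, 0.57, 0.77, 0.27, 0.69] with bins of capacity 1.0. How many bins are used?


Place items sequentially using First-Fit:
  Item 0.79 -> new Bin 1
  Item 0.32 -> new Bin 2
  Item 0.57 -> Bin 2 (now 0.89)
  Item 0.77 -> new Bin 3
  Item 0.27 -> new Bin 4
  Item 0.69 -> Bin 4 (now 0.96)
Total bins used = 4

4


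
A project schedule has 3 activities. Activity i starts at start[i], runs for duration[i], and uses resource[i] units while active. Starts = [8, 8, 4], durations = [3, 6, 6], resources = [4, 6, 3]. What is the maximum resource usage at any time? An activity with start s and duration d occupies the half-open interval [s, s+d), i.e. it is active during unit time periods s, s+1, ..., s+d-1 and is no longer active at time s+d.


Each activity i is active on [start_i, start_i + duration_i).
Compute total resource usage per time slot:
  t=0: active resources = [], total = 0
  t=1: active resources = [], total = 0
  t=2: active resources = [], total = 0
  t=3: active resources = [], total = 0
  t=4: active resources = [3], total = 3
  t=5: active resources = [3], total = 3
  t=6: active resources = [3], total = 3
  t=7: active resources = [3], total = 3
  t=8: active resources = [4, 6, 3], total = 13
  t=9: active resources = [4, 6, 3], total = 13
  t=10: active resources = [4, 6], total = 10
  t=11: active resources = [6], total = 6
  t=12: active resources = [6], total = 6
  t=13: active resources = [6], total = 6
Peak resource demand = 13

13


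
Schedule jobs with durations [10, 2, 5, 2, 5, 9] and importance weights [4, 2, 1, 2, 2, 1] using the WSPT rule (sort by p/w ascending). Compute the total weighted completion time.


Compute p/w ratios and sort ascending (WSPT): [(2, 2), (2, 2), (10, 4), (5, 2), (5, 1), (9, 1)]
Compute weighted completion times:
  Job (p=2,w=2): C=2, w*C=2*2=4
  Job (p=2,w=2): C=4, w*C=2*4=8
  Job (p=10,w=4): C=14, w*C=4*14=56
  Job (p=5,w=2): C=19, w*C=2*19=38
  Job (p=5,w=1): C=24, w*C=1*24=24
  Job (p=9,w=1): C=33, w*C=1*33=33
Total weighted completion time = 163

163


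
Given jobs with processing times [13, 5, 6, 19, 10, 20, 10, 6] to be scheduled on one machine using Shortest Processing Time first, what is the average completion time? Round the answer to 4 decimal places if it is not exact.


Sort jobs by processing time (SPT order): [5, 6, 6, 10, 10, 13, 19, 20]
Compute completion times sequentially:
  Job 1: processing = 5, completes at 5
  Job 2: processing = 6, completes at 11
  Job 3: processing = 6, completes at 17
  Job 4: processing = 10, completes at 27
  Job 5: processing = 10, completes at 37
  Job 6: processing = 13, completes at 50
  Job 7: processing = 19, completes at 69
  Job 8: processing = 20, completes at 89
Sum of completion times = 305
Average completion time = 305/8 = 38.125

38.125


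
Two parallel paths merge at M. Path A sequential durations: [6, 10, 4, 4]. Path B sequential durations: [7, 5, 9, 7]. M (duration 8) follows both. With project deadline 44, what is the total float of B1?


Forward pass: ES(B1) = sum of predecessors on chain B = 0
EF = ES + duration = 0 + 7 = 7
Backward pass: LF(M) = deadline = 44; LS(M) = 44 - 8 = 36
LF(B1) = LS(M) - sum(successors on chain B) = 36 - 21 = 15
LS = LF - duration = 15 - 7 = 8
Total float = LS - ES = 8 - 0 = 8

8


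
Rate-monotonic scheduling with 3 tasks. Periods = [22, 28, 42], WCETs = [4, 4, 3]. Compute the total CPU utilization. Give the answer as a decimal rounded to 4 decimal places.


Compute individual utilizations (exact fractions):
  Task 1: C/T = 4/22 = 2/11 (approx. 0.1818)
  Task 2: C/T = 4/28 = 1/7 (approx. 0.1429)
  Task 3: C/T = 3/42 = 1/14 (approx. 0.0714)
Total utilization U = 2/11 + 1/7 + 1/14 = 61/154
Rounded to 4 decimal places: U = 0.3961
RM (Liu & Layland) bound for 3 tasks = 0.779763; compare with U = 61/154 (approx. 0.396104)
U <= bound, so schedulable by RM sufficient condition.

0.3961


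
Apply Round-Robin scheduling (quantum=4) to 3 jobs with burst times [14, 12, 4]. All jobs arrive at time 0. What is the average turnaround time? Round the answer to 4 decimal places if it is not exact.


Time quantum = 4
Execution trace:
  J1 runs 4 units, time = 4
  J2 runs 4 units, time = 8
  J3 runs 4 units, time = 12
  J1 runs 4 units, time = 16
  J2 runs 4 units, time = 20
  J1 runs 4 units, time = 24
  J2 runs 4 units, time = 28
  J1 runs 2 units, time = 30
Finish times: [30, 28, 12]
Average turnaround = 70/3 = 23.3333

23.3333


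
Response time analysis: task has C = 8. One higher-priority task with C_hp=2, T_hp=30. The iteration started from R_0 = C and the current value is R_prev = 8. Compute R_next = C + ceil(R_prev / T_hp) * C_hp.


R_next = C + ceil(R_prev / T_hp) * C_hp
ceil(8 / 30) = ceil(0.2667) = 1
Interference = 1 * 2 = 2
R_next = 8 + 2 = 10

10


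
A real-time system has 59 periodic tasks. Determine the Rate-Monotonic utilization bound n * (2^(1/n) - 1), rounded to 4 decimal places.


Compute 2^(1/59) = 1.0118175391
Subtract 1: 1.0118175391 - 1 = 0.0118175391
Multiply by n: 59 * 0.0118175391 = 0.6972348069
Round to 4 dp: 0.6972

0.6972


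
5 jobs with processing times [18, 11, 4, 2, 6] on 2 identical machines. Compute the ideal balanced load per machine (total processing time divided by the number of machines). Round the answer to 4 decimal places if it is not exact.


Total processing time = 18 + 11 + 4 + 2 + 6 = 41
Number of machines = 2
Ideal balanced load = 41 / 2 = 20.5

20.5


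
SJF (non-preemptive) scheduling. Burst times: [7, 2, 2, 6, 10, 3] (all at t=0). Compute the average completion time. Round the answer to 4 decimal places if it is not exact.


SJF order (ascending): [2, 2, 3, 6, 7, 10]
Completion times:
  Job 1: burst=2, C=2
  Job 2: burst=2, C=4
  Job 3: burst=3, C=7
  Job 4: burst=6, C=13
  Job 5: burst=7, C=20
  Job 6: burst=10, C=30
Average completion = 76/6 = 12.6667

12.6667


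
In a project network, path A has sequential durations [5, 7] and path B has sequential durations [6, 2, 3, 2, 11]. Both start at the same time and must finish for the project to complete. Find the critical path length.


Path A total = 5 + 7 = 12
Path B total = 6 + 2 + 3 + 2 + 11 = 24
Critical path = longest path = max(12, 24) = 24

24


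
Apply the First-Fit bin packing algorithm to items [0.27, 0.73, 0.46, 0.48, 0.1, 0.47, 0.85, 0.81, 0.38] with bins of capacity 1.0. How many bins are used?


Place items sequentially using First-Fit:
  Item 0.27 -> new Bin 1
  Item 0.73 -> Bin 1 (now 1.0)
  Item 0.46 -> new Bin 2
  Item 0.48 -> Bin 2 (now 0.94)
  Item 0.1 -> new Bin 3
  Item 0.47 -> Bin 3 (now 0.57)
  Item 0.85 -> new Bin 4
  Item 0.81 -> new Bin 5
  Item 0.38 -> Bin 3 (now 0.95)
Total bins used = 5

5


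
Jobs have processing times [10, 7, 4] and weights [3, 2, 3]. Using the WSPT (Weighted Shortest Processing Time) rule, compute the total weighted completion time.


Compute p/w ratios and sort ascending (WSPT): [(4, 3), (10, 3), (7, 2)]
Compute weighted completion times:
  Job (p=4,w=3): C=4, w*C=3*4=12
  Job (p=10,w=3): C=14, w*C=3*14=42
  Job (p=7,w=2): C=21, w*C=2*21=42
Total weighted completion time = 96

96


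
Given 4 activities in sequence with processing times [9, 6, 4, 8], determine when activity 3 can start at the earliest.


Activity 3 starts after activities 1 through 2 complete.
Predecessor durations: [9, 6]
ES = 9 + 6 = 15

15


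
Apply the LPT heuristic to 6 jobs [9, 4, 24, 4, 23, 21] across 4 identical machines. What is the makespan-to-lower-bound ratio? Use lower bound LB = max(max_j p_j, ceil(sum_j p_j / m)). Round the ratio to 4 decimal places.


LPT order: [24, 23, 21, 9, 4, 4]
Machine loads after assignment: [24, 23, 21, 17]
LPT makespan = 24
Lower bound = max(max_job, ceil(total/4)) = max(24, 22) = 24
Ratio = 24 / 24 = 1.0

1.0


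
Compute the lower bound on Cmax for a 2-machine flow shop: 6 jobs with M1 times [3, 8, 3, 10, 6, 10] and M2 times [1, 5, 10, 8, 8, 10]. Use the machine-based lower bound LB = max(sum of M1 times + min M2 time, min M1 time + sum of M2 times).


LB1 = sum(M1 times) + min(M2 times) = 40 + 1 = 41
LB2 = min(M1 times) + sum(M2 times) = 3 + 42 = 45
Lower bound = max(LB1, LB2) = max(41, 45) = 45

45


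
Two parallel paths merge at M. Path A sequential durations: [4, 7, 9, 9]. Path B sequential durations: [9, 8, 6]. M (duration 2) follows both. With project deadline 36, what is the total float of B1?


Forward pass: ES(B1) = sum of predecessors on chain B = 0
EF = ES + duration = 0 + 9 = 9
Backward pass: LF(M) = deadline = 36; LS(M) = 36 - 2 = 34
LF(B1) = LS(M) - sum(successors on chain B) = 34 - 14 = 20
LS = LF - duration = 20 - 9 = 11
Total float = LS - ES = 11 - 0 = 11

11


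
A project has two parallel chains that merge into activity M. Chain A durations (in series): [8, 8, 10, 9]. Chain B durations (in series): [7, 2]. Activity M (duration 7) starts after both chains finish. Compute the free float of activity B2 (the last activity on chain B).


ES(B2) = sum of predecessors on chain B = 7
EF(B2) = ES + duration = 7 + 2 = 9
Successor of B2 is M. ES(M) = max(sum(A), sum(B)) = max(35, 9) = 35
Free float = ES(successor) - EF(current) = 35 - 9 = 26

26


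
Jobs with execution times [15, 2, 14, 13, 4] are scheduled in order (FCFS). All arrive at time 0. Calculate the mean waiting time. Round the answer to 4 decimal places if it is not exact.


FCFS order (as given): [15, 2, 14, 13, 4]
Waiting times:
  Job 1: wait = 0
  Job 2: wait = 15
  Job 3: wait = 17
  Job 4: wait = 31
  Job 5: wait = 44
Sum of waiting times = 107
Average waiting time = 107/5 = 21.4

21.4


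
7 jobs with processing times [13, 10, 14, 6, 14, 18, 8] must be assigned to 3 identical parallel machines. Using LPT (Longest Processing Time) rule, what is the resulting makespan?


Sort jobs in decreasing order (LPT): [18, 14, 14, 13, 10, 8, 6]
Assign each job to the least loaded machine:
  Machine 1: jobs [18, 8], load = 26
  Machine 2: jobs [14, 13], load = 27
  Machine 3: jobs [14, 10, 6], load = 30
Makespan = max load = 30

30


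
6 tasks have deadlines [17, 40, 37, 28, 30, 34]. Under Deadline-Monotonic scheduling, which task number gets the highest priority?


Sort tasks by relative deadline (ascending):
  Task 1: deadline = 17
  Task 4: deadline = 28
  Task 5: deadline = 30
  Task 6: deadline = 34
  Task 3: deadline = 37
  Task 2: deadline = 40
Priority order (highest first): [1, 4, 5, 6, 3, 2]
Highest priority task = 1

1


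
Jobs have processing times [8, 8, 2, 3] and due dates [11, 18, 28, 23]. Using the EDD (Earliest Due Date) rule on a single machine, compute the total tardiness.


Sort by due date (EDD order): [(8, 11), (8, 18), (3, 23), (2, 28)]
Compute completion times and tardiness:
  Job 1: p=8, d=11, C=8, tardiness=max(0,8-11)=0
  Job 2: p=8, d=18, C=16, tardiness=max(0,16-18)=0
  Job 3: p=3, d=23, C=19, tardiness=max(0,19-23)=0
  Job 4: p=2, d=28, C=21, tardiness=max(0,21-28)=0
Total tardiness = 0

0


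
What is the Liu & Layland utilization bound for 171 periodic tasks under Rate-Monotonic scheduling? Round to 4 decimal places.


Compute 2^(1/171) = 1.0040617188
Subtract 1: 1.0040617188 - 1 = 0.0040617188
Multiply by n: 171 * 0.0040617188 = 0.6945539148
Round to 4 dp: 0.6946

0.6946


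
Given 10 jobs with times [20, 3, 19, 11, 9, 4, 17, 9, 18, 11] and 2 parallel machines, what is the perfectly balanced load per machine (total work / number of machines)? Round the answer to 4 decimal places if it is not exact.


Total processing time = 20 + 3 + 19 + 11 + 9 + 4 + 17 + 9 + 18 + 11 = 121
Number of machines = 2
Ideal balanced load = 121 / 2 = 60.5

60.5


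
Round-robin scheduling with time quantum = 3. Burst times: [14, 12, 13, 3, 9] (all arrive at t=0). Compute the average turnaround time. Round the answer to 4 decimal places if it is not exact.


Time quantum = 3
Execution trace:
  J1 runs 3 units, time = 3
  J2 runs 3 units, time = 6
  J3 runs 3 units, time = 9
  J4 runs 3 units, time = 12
  J5 runs 3 units, time = 15
  J1 runs 3 units, time = 18
  J2 runs 3 units, time = 21
  J3 runs 3 units, time = 24
  J5 runs 3 units, time = 27
  J1 runs 3 units, time = 30
  J2 runs 3 units, time = 33
  J3 runs 3 units, time = 36
  J5 runs 3 units, time = 39
  J1 runs 3 units, time = 42
  J2 runs 3 units, time = 45
  J3 runs 3 units, time = 48
  J1 runs 2 units, time = 50
  J3 runs 1 units, time = 51
Finish times: [50, 45, 51, 12, 39]
Average turnaround = 197/5 = 39.4

39.4


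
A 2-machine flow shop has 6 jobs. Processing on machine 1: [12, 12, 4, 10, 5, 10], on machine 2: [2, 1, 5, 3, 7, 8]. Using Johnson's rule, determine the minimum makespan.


Apply Johnson's rule:
  Group 1 (a <= b): [(3, 4, 5), (5, 5, 7)]
  Group 2 (a > b): [(6, 10, 8), (4, 10, 3), (1, 12, 2), (2, 12, 1)]
Optimal job order: [3, 5, 6, 4, 1, 2]
Schedule:
  Job 3: M1 done at 4, M2 done at 9
  Job 5: M1 done at 9, M2 done at 16
  Job 6: M1 done at 19, M2 done at 27
  Job 4: M1 done at 29, M2 done at 32
  Job 1: M1 done at 41, M2 done at 43
  Job 2: M1 done at 53, M2 done at 54
Makespan = 54

54


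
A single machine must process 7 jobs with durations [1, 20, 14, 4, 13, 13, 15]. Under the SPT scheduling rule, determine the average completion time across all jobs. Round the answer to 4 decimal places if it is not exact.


Sort jobs by processing time (SPT order): [1, 4, 13, 13, 14, 15, 20]
Compute completion times sequentially:
  Job 1: processing = 1, completes at 1
  Job 2: processing = 4, completes at 5
  Job 3: processing = 13, completes at 18
  Job 4: processing = 13, completes at 31
  Job 5: processing = 14, completes at 45
  Job 6: processing = 15, completes at 60
  Job 7: processing = 20, completes at 80
Sum of completion times = 240
Average completion time = 240/7 = 34.2857

34.2857


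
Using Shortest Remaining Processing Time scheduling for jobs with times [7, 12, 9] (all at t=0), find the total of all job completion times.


Since all jobs arrive at t=0, SRPT equals SPT ordering.
SPT order: [7, 9, 12]
Completion times:
  Job 1: p=7, C=7
  Job 2: p=9, C=16
  Job 3: p=12, C=28
Total completion time = 7 + 16 + 28 = 51

51


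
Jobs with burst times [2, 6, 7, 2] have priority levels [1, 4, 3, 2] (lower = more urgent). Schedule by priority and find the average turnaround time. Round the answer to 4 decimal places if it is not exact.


Sort by priority (ascending = highest first):
Order: [(1, 2), (2, 2), (3, 7), (4, 6)]
Completion times:
  Priority 1, burst=2, C=2
  Priority 2, burst=2, C=4
  Priority 3, burst=7, C=11
  Priority 4, burst=6, C=17
Average turnaround = 34/4 = 8.5

8.5


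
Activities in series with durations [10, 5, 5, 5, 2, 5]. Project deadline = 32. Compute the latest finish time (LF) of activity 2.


LF(activity 2) = deadline - sum of successor durations
Successors: activities 3 through 6 with durations [5, 5, 2, 5]
Sum of successor durations = 17
LF = 32 - 17 = 15

15


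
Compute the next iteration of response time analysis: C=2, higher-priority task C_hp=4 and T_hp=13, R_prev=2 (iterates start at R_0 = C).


R_next = C + ceil(R_prev / T_hp) * C_hp
ceil(2 / 13) = ceil(0.1538) = 1
Interference = 1 * 4 = 4
R_next = 2 + 4 = 6

6


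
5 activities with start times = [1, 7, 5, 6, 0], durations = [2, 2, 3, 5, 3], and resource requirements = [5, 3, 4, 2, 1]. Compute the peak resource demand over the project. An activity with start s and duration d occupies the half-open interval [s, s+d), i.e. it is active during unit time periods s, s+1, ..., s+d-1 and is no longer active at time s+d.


Each activity i is active on [start_i, start_i + duration_i).
Compute total resource usage per time slot:
  t=0: active resources = [1], total = 1
  t=1: active resources = [5, 1], total = 6
  t=2: active resources = [5, 1], total = 6
  t=3: active resources = [], total = 0
  t=4: active resources = [], total = 0
  t=5: active resources = [4], total = 4
  t=6: active resources = [4, 2], total = 6
  t=7: active resources = [3, 4, 2], total = 9
  t=8: active resources = [3, 2], total = 5
  t=9: active resources = [2], total = 2
  t=10: active resources = [2], total = 2
Peak resource demand = 9

9


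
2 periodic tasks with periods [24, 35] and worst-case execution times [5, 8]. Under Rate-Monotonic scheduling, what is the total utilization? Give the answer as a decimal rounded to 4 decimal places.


Compute individual utilizations (exact fractions):
  Task 1: C/T = 5/24 (approx. 0.2083)
  Task 2: C/T = 8/35 (approx. 0.2286)
Total utilization U = 5/24 + 8/35 = 367/840
Rounded to 4 decimal places: U = 0.4369
RM (Liu & Layland) bound for 2 tasks = 0.828427; compare with U = 367/840 (approx. 0.436905)
U <= bound, so schedulable by RM sufficient condition.

0.4369


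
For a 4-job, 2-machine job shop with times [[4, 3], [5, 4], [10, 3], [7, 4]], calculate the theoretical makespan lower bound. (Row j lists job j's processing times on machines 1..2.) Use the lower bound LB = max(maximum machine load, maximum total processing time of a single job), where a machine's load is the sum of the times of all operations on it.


Machine loads:
  Machine 1: 4 + 5 + 10 + 7 = 26
  Machine 2: 3 + 4 + 3 + 4 = 14
Max machine load = 26
Job totals:
  Job 1: 7
  Job 2: 9
  Job 3: 13
  Job 4: 11
Max job total = 13
Lower bound = max(26, 13) = 26

26


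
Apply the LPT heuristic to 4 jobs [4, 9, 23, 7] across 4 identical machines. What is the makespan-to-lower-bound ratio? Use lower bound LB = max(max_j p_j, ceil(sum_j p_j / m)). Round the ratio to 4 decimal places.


LPT order: [23, 9, 7, 4]
Machine loads after assignment: [23, 9, 7, 4]
LPT makespan = 23
Lower bound = max(max_job, ceil(total/4)) = max(23, 11) = 23
Ratio = 23 / 23 = 1.0

1.0


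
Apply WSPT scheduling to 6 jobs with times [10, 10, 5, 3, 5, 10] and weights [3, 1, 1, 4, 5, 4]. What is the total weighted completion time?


Compute p/w ratios and sort ascending (WSPT): [(3, 4), (5, 5), (10, 4), (10, 3), (5, 1), (10, 1)]
Compute weighted completion times:
  Job (p=3,w=4): C=3, w*C=4*3=12
  Job (p=5,w=5): C=8, w*C=5*8=40
  Job (p=10,w=4): C=18, w*C=4*18=72
  Job (p=10,w=3): C=28, w*C=3*28=84
  Job (p=5,w=1): C=33, w*C=1*33=33
  Job (p=10,w=1): C=43, w*C=1*43=43
Total weighted completion time = 284

284


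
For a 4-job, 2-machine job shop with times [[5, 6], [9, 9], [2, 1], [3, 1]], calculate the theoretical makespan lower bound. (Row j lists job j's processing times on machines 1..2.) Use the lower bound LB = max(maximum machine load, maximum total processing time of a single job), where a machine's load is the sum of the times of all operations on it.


Machine loads:
  Machine 1: 5 + 9 + 2 + 3 = 19
  Machine 2: 6 + 9 + 1 + 1 = 17
Max machine load = 19
Job totals:
  Job 1: 11
  Job 2: 18
  Job 3: 3
  Job 4: 4
Max job total = 18
Lower bound = max(19, 18) = 19

19


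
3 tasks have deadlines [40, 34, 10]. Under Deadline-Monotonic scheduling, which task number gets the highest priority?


Sort tasks by relative deadline (ascending):
  Task 3: deadline = 10
  Task 2: deadline = 34
  Task 1: deadline = 40
Priority order (highest first): [3, 2, 1]
Highest priority task = 3

3


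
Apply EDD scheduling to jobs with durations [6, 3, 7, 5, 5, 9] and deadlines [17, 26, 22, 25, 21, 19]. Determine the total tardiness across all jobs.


Sort by due date (EDD order): [(6, 17), (9, 19), (5, 21), (7, 22), (5, 25), (3, 26)]
Compute completion times and tardiness:
  Job 1: p=6, d=17, C=6, tardiness=max(0,6-17)=0
  Job 2: p=9, d=19, C=15, tardiness=max(0,15-19)=0
  Job 3: p=5, d=21, C=20, tardiness=max(0,20-21)=0
  Job 4: p=7, d=22, C=27, tardiness=max(0,27-22)=5
  Job 5: p=5, d=25, C=32, tardiness=max(0,32-25)=7
  Job 6: p=3, d=26, C=35, tardiness=max(0,35-26)=9
Total tardiness = 21

21


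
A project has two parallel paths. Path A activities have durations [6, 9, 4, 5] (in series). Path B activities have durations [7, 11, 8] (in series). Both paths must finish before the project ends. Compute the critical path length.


Path A total = 6 + 9 + 4 + 5 = 24
Path B total = 7 + 11 + 8 = 26
Critical path = longest path = max(24, 26) = 26

26


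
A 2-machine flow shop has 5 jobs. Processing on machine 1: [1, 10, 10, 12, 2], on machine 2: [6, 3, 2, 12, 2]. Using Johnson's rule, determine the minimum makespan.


Apply Johnson's rule:
  Group 1 (a <= b): [(1, 1, 6), (5, 2, 2), (4, 12, 12)]
  Group 2 (a > b): [(2, 10, 3), (3, 10, 2)]
Optimal job order: [1, 5, 4, 2, 3]
Schedule:
  Job 1: M1 done at 1, M2 done at 7
  Job 5: M1 done at 3, M2 done at 9
  Job 4: M1 done at 15, M2 done at 27
  Job 2: M1 done at 25, M2 done at 30
  Job 3: M1 done at 35, M2 done at 37
Makespan = 37

37


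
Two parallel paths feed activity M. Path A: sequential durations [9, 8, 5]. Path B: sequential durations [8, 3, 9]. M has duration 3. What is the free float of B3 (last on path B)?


ES(B3) = sum of predecessors on chain B = 11
EF(B3) = ES + duration = 11 + 9 = 20
Successor of B3 is M. ES(M) = max(sum(A), sum(B)) = max(22, 20) = 22
Free float = ES(successor) - EF(current) = 22 - 20 = 2

2


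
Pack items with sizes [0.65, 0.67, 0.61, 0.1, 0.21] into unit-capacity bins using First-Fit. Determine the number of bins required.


Place items sequentially using First-Fit:
  Item 0.65 -> new Bin 1
  Item 0.67 -> new Bin 2
  Item 0.61 -> new Bin 3
  Item 0.1 -> Bin 1 (now 0.75)
  Item 0.21 -> Bin 1 (now 0.96)
Total bins used = 3

3


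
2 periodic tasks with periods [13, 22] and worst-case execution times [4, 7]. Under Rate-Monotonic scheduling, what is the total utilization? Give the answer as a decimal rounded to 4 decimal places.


Compute individual utilizations (exact fractions):
  Task 1: C/T = 4/13 (approx. 0.3077)
  Task 2: C/T = 7/22 (approx. 0.3182)
Total utilization U = 4/13 + 7/22 = 179/286
Rounded to 4 decimal places: U = 0.6259
RM (Liu & Layland) bound for 2 tasks = 0.828427; compare with U = 179/286 (approx. 0.625874)
U <= bound, so schedulable by RM sufficient condition.

0.6259


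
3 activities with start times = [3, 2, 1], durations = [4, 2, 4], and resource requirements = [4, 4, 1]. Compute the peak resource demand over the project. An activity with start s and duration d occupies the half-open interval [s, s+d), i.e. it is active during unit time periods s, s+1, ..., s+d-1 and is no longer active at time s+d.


Each activity i is active on [start_i, start_i + duration_i).
Compute total resource usage per time slot:
  t=0: active resources = [], total = 0
  t=1: active resources = [1], total = 1
  t=2: active resources = [4, 1], total = 5
  t=3: active resources = [4, 4, 1], total = 9
  t=4: active resources = [4, 1], total = 5
  t=5: active resources = [4], total = 4
  t=6: active resources = [4], total = 4
Peak resource demand = 9

9


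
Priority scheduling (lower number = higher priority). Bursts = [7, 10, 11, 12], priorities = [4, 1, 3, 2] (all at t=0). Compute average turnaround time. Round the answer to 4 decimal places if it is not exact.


Sort by priority (ascending = highest first):
Order: [(1, 10), (2, 12), (3, 11), (4, 7)]
Completion times:
  Priority 1, burst=10, C=10
  Priority 2, burst=12, C=22
  Priority 3, burst=11, C=33
  Priority 4, burst=7, C=40
Average turnaround = 105/4 = 26.25

26.25


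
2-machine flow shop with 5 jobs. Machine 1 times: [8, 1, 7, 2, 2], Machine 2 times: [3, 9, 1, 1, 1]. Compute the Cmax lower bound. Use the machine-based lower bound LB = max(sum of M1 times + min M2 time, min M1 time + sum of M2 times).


LB1 = sum(M1 times) + min(M2 times) = 20 + 1 = 21
LB2 = min(M1 times) + sum(M2 times) = 1 + 15 = 16
Lower bound = max(LB1, LB2) = max(21, 16) = 21

21


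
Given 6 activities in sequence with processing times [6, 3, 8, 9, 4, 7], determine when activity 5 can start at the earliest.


Activity 5 starts after activities 1 through 4 complete.
Predecessor durations: [6, 3, 8, 9]
ES = 6 + 3 + 8 + 9 = 26

26


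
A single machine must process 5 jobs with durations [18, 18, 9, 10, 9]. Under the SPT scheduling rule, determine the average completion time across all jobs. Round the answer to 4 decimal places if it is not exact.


Sort jobs by processing time (SPT order): [9, 9, 10, 18, 18]
Compute completion times sequentially:
  Job 1: processing = 9, completes at 9
  Job 2: processing = 9, completes at 18
  Job 3: processing = 10, completes at 28
  Job 4: processing = 18, completes at 46
  Job 5: processing = 18, completes at 64
Sum of completion times = 165
Average completion time = 165/5 = 33.0

33.0


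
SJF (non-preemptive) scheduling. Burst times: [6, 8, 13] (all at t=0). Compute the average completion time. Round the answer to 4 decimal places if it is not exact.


SJF order (ascending): [6, 8, 13]
Completion times:
  Job 1: burst=6, C=6
  Job 2: burst=8, C=14
  Job 3: burst=13, C=27
Average completion = 47/3 = 15.6667

15.6667


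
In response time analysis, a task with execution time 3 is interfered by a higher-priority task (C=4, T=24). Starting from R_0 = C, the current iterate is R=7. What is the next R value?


R_next = C + ceil(R_prev / T_hp) * C_hp
ceil(7 / 24) = ceil(0.2917) = 1
Interference = 1 * 4 = 4
R_next = 3 + 4 = 7
R_next = R_prev, so the iteration has converged (response time = 7).

7


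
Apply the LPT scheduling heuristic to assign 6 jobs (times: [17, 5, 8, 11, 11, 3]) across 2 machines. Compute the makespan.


Sort jobs in decreasing order (LPT): [17, 11, 11, 8, 5, 3]
Assign each job to the least loaded machine:
  Machine 1: jobs [17, 8, 3], load = 28
  Machine 2: jobs [11, 11, 5], load = 27
Makespan = max load = 28

28


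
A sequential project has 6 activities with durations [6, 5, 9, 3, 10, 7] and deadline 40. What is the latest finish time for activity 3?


LF(activity 3) = deadline - sum of successor durations
Successors: activities 4 through 6 with durations [3, 10, 7]
Sum of successor durations = 20
LF = 40 - 20 = 20

20


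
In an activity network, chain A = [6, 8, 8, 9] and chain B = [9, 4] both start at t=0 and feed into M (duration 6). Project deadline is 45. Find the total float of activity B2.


Forward pass: ES(B2) = sum of predecessors on chain B = 9
EF = ES + duration = 9 + 4 = 13
Backward pass: LF(M) = deadline = 45; LS(M) = 45 - 6 = 39
LF(B2) = LS(M) - sum(successors on chain B) = 39 - 0 = 39
LS = LF - duration = 39 - 4 = 35
Total float = LS - ES = 35 - 9 = 26

26


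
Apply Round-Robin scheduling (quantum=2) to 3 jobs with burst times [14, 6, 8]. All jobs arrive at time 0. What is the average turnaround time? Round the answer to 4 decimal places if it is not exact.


Time quantum = 2
Execution trace:
  J1 runs 2 units, time = 2
  J2 runs 2 units, time = 4
  J3 runs 2 units, time = 6
  J1 runs 2 units, time = 8
  J2 runs 2 units, time = 10
  J3 runs 2 units, time = 12
  J1 runs 2 units, time = 14
  J2 runs 2 units, time = 16
  J3 runs 2 units, time = 18
  J1 runs 2 units, time = 20
  J3 runs 2 units, time = 22
  J1 runs 2 units, time = 24
  J1 runs 2 units, time = 26
  J1 runs 2 units, time = 28
Finish times: [28, 16, 22]
Average turnaround = 66/3 = 22.0

22.0


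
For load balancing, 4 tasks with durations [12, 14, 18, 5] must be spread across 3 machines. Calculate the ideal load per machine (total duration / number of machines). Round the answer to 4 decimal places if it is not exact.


Total processing time = 12 + 14 + 18 + 5 = 49
Number of machines = 3
Ideal balanced load = 49 / 3 = 16.3333

16.3333


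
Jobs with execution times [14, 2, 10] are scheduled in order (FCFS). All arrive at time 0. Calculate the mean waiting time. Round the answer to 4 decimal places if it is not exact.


FCFS order (as given): [14, 2, 10]
Waiting times:
  Job 1: wait = 0
  Job 2: wait = 14
  Job 3: wait = 16
Sum of waiting times = 30
Average waiting time = 30/3 = 10.0

10.0


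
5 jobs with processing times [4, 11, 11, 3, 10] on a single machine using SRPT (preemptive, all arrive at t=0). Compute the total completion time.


Since all jobs arrive at t=0, SRPT equals SPT ordering.
SPT order: [3, 4, 10, 11, 11]
Completion times:
  Job 1: p=3, C=3
  Job 2: p=4, C=7
  Job 3: p=10, C=17
  Job 4: p=11, C=28
  Job 5: p=11, C=39
Total completion time = 3 + 7 + 17 + 28 + 39 = 94

94


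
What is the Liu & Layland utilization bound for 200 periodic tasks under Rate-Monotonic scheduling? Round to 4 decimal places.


Compute 2^(1/200) = 1.0034717485
Subtract 1: 1.0034717485 - 1 = 0.0034717485
Multiply by n: 200 * 0.0034717485 = 0.6943497000
Round to 4 dp: 0.6943

0.6943


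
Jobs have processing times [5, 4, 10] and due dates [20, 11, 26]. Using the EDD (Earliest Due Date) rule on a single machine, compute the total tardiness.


Sort by due date (EDD order): [(4, 11), (5, 20), (10, 26)]
Compute completion times and tardiness:
  Job 1: p=4, d=11, C=4, tardiness=max(0,4-11)=0
  Job 2: p=5, d=20, C=9, tardiness=max(0,9-20)=0
  Job 3: p=10, d=26, C=19, tardiness=max(0,19-26)=0
Total tardiness = 0

0


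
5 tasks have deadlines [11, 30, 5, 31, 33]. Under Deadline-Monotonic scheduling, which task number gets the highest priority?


Sort tasks by relative deadline (ascending):
  Task 3: deadline = 5
  Task 1: deadline = 11
  Task 2: deadline = 30
  Task 4: deadline = 31
  Task 5: deadline = 33
Priority order (highest first): [3, 1, 2, 4, 5]
Highest priority task = 3

3


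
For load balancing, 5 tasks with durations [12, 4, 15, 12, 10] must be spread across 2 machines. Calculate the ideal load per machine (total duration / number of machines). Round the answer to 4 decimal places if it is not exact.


Total processing time = 12 + 4 + 15 + 12 + 10 = 53
Number of machines = 2
Ideal balanced load = 53 / 2 = 26.5

26.5


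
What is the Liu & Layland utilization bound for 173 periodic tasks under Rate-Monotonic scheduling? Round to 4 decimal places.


Compute 2^(1/173) = 1.0040146684
Subtract 1: 1.0040146684 - 1 = 0.0040146684
Multiply by n: 173 * 0.0040146684 = 0.6945376332
Round to 4 dp: 0.6945

0.6945


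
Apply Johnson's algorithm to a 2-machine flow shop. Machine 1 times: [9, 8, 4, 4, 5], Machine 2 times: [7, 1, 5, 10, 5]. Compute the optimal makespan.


Apply Johnson's rule:
  Group 1 (a <= b): [(3, 4, 5), (4, 4, 10), (5, 5, 5)]
  Group 2 (a > b): [(1, 9, 7), (2, 8, 1)]
Optimal job order: [3, 4, 5, 1, 2]
Schedule:
  Job 3: M1 done at 4, M2 done at 9
  Job 4: M1 done at 8, M2 done at 19
  Job 5: M1 done at 13, M2 done at 24
  Job 1: M1 done at 22, M2 done at 31
  Job 2: M1 done at 30, M2 done at 32
Makespan = 32

32


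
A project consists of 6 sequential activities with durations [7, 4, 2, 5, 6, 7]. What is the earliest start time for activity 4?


Activity 4 starts after activities 1 through 3 complete.
Predecessor durations: [7, 4, 2]
ES = 7 + 4 + 2 = 13

13


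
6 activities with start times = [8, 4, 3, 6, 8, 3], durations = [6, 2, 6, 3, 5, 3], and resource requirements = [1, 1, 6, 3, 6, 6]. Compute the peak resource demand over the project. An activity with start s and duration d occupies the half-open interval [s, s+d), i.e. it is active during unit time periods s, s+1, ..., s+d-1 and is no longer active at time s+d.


Each activity i is active on [start_i, start_i + duration_i).
Compute total resource usage per time slot:
  t=0: active resources = [], total = 0
  t=1: active resources = [], total = 0
  t=2: active resources = [], total = 0
  t=3: active resources = [6, 6], total = 12
  t=4: active resources = [1, 6, 6], total = 13
  t=5: active resources = [1, 6, 6], total = 13
  t=6: active resources = [6, 3], total = 9
  t=7: active resources = [6, 3], total = 9
  t=8: active resources = [1, 6, 3, 6], total = 16
  t=9: active resources = [1, 6], total = 7
  t=10: active resources = [1, 6], total = 7
  t=11: active resources = [1, 6], total = 7
  t=12: active resources = [1, 6], total = 7
  t=13: active resources = [1], total = 1
Peak resource demand = 16

16


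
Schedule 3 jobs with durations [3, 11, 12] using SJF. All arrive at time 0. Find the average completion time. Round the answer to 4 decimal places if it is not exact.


SJF order (ascending): [3, 11, 12]
Completion times:
  Job 1: burst=3, C=3
  Job 2: burst=11, C=14
  Job 3: burst=12, C=26
Average completion = 43/3 = 14.3333

14.3333


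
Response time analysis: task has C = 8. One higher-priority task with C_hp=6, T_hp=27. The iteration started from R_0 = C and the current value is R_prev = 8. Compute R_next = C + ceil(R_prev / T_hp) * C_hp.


R_next = C + ceil(R_prev / T_hp) * C_hp
ceil(8 / 27) = ceil(0.2963) = 1
Interference = 1 * 6 = 6
R_next = 8 + 6 = 14

14


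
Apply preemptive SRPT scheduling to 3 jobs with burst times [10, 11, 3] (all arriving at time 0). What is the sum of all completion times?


Since all jobs arrive at t=0, SRPT equals SPT ordering.
SPT order: [3, 10, 11]
Completion times:
  Job 1: p=3, C=3
  Job 2: p=10, C=13
  Job 3: p=11, C=24
Total completion time = 3 + 13 + 24 = 40

40


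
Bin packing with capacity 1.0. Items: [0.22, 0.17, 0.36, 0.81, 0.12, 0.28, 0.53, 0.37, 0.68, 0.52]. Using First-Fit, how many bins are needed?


Place items sequentially using First-Fit:
  Item 0.22 -> new Bin 1
  Item 0.17 -> Bin 1 (now 0.39)
  Item 0.36 -> Bin 1 (now 0.75)
  Item 0.81 -> new Bin 2
  Item 0.12 -> Bin 1 (now 0.87)
  Item 0.28 -> new Bin 3
  Item 0.53 -> Bin 3 (now 0.81)
  Item 0.37 -> new Bin 4
  Item 0.68 -> new Bin 5
  Item 0.52 -> Bin 4 (now 0.89)
Total bins used = 5

5


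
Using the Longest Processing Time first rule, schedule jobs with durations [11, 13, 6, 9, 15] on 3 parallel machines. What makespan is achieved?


Sort jobs in decreasing order (LPT): [15, 13, 11, 9, 6]
Assign each job to the least loaded machine:
  Machine 1: jobs [15], load = 15
  Machine 2: jobs [13, 6], load = 19
  Machine 3: jobs [11, 9], load = 20
Makespan = max load = 20

20


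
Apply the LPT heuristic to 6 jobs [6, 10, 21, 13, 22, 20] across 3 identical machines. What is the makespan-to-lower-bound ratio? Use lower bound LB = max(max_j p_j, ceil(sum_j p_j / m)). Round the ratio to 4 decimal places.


LPT order: [22, 21, 20, 13, 10, 6]
Machine loads after assignment: [28, 31, 33]
LPT makespan = 33
Lower bound = max(max_job, ceil(total/3)) = max(22, 31) = 31
Ratio = 33 / 31 = 1.0645

1.0645


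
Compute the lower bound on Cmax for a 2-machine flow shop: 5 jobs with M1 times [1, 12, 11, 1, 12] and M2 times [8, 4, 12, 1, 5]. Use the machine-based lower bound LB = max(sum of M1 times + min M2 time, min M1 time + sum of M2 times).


LB1 = sum(M1 times) + min(M2 times) = 37 + 1 = 38
LB2 = min(M1 times) + sum(M2 times) = 1 + 30 = 31
Lower bound = max(LB1, LB2) = max(38, 31) = 38

38


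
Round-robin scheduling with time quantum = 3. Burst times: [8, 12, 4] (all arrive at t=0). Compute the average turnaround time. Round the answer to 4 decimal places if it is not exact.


Time quantum = 3
Execution trace:
  J1 runs 3 units, time = 3
  J2 runs 3 units, time = 6
  J3 runs 3 units, time = 9
  J1 runs 3 units, time = 12
  J2 runs 3 units, time = 15
  J3 runs 1 units, time = 16
  J1 runs 2 units, time = 18
  J2 runs 3 units, time = 21
  J2 runs 3 units, time = 24
Finish times: [18, 24, 16]
Average turnaround = 58/3 = 19.3333

19.3333


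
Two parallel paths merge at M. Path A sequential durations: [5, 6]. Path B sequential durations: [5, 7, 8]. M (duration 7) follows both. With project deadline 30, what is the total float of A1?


Forward pass: ES(A1) = sum of predecessors on chain A = 0
EF = ES + duration = 0 + 5 = 5
Backward pass: LF(M) = deadline = 30; LS(M) = 30 - 7 = 23
LF(A1) = LS(M) - sum(successors on chain A) = 23 - 6 = 17
LS = LF - duration = 17 - 5 = 12
Total float = LS - ES = 12 - 0 = 12

12


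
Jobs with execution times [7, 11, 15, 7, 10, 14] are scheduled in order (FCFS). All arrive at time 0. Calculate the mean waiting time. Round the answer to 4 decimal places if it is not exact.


FCFS order (as given): [7, 11, 15, 7, 10, 14]
Waiting times:
  Job 1: wait = 0
  Job 2: wait = 7
  Job 3: wait = 18
  Job 4: wait = 33
  Job 5: wait = 40
  Job 6: wait = 50
Sum of waiting times = 148
Average waiting time = 148/6 = 24.6667

24.6667


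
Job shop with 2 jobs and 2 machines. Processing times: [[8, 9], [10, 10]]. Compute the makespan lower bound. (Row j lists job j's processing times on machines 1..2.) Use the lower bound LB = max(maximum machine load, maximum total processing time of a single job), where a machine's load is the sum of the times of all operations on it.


Machine loads:
  Machine 1: 8 + 10 = 18
  Machine 2: 9 + 10 = 19
Max machine load = 19
Job totals:
  Job 1: 17
  Job 2: 20
Max job total = 20
Lower bound = max(19, 20) = 20

20


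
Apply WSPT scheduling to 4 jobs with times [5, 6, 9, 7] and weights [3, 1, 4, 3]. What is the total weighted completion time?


Compute p/w ratios and sort ascending (WSPT): [(5, 3), (9, 4), (7, 3), (6, 1)]
Compute weighted completion times:
  Job (p=5,w=3): C=5, w*C=3*5=15
  Job (p=9,w=4): C=14, w*C=4*14=56
  Job (p=7,w=3): C=21, w*C=3*21=63
  Job (p=6,w=1): C=27, w*C=1*27=27
Total weighted completion time = 161

161


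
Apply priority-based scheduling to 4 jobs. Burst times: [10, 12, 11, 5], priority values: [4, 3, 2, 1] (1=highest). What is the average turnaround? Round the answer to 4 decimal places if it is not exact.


Sort by priority (ascending = highest first):
Order: [(1, 5), (2, 11), (3, 12), (4, 10)]
Completion times:
  Priority 1, burst=5, C=5
  Priority 2, burst=11, C=16
  Priority 3, burst=12, C=28
  Priority 4, burst=10, C=38
Average turnaround = 87/4 = 21.75

21.75


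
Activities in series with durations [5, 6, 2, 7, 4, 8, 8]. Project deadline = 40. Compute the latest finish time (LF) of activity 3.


LF(activity 3) = deadline - sum of successor durations
Successors: activities 4 through 7 with durations [7, 4, 8, 8]
Sum of successor durations = 27
LF = 40 - 27 = 13

13


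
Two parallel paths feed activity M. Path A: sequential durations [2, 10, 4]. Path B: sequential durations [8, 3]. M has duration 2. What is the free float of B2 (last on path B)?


ES(B2) = sum of predecessors on chain B = 8
EF(B2) = ES + duration = 8 + 3 = 11
Successor of B2 is M. ES(M) = max(sum(A), sum(B)) = max(16, 11) = 16
Free float = ES(successor) - EF(current) = 16 - 11 = 5

5


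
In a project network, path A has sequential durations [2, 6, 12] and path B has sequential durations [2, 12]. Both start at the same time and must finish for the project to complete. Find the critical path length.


Path A total = 2 + 6 + 12 = 20
Path B total = 2 + 12 = 14
Critical path = longest path = max(20, 14) = 20

20


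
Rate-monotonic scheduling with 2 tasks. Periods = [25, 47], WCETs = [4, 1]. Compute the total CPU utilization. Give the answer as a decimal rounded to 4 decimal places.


Compute individual utilizations (exact fractions):
  Task 1: C/T = 4/25 (approx. 0.16)
  Task 2: C/T = 1/47 (approx. 0.0213)
Total utilization U = 4/25 + 1/47 = 213/1175
Rounded to 4 decimal places: U = 0.1813
RM (Liu & Layland) bound for 2 tasks = 0.828427; compare with U = 213/1175 (approx. 0.181277)
U <= bound, so schedulable by RM sufficient condition.

0.1813


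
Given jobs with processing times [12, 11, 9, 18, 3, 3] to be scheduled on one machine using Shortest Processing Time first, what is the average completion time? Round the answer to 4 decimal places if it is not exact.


Sort jobs by processing time (SPT order): [3, 3, 9, 11, 12, 18]
Compute completion times sequentially:
  Job 1: processing = 3, completes at 3
  Job 2: processing = 3, completes at 6
  Job 3: processing = 9, completes at 15
  Job 4: processing = 11, completes at 26
  Job 5: processing = 12, completes at 38
  Job 6: processing = 18, completes at 56
Sum of completion times = 144
Average completion time = 144/6 = 24.0

24.0


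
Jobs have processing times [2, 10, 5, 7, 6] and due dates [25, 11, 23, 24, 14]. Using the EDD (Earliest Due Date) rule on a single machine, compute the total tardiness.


Sort by due date (EDD order): [(10, 11), (6, 14), (5, 23), (7, 24), (2, 25)]
Compute completion times and tardiness:
  Job 1: p=10, d=11, C=10, tardiness=max(0,10-11)=0
  Job 2: p=6, d=14, C=16, tardiness=max(0,16-14)=2
  Job 3: p=5, d=23, C=21, tardiness=max(0,21-23)=0
  Job 4: p=7, d=24, C=28, tardiness=max(0,28-24)=4
  Job 5: p=2, d=25, C=30, tardiness=max(0,30-25)=5
Total tardiness = 11

11
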